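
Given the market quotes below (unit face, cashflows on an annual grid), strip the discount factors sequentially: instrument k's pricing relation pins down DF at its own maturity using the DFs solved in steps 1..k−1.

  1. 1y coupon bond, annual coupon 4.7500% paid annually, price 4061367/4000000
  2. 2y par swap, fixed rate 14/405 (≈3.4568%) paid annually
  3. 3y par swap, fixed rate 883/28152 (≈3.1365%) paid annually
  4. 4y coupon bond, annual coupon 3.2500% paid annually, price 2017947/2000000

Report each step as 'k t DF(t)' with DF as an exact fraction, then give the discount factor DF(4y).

step 1 [1y] bond c/1=19/400: DF=(4061367/4000000 − 19/400·(0))/(1+19/400) = 9693/10000 ≈ 0.969300
step 2 [2y] swap r/1=14/405: DF=(1 − 14/405·(0.969300))/(1+14/405) = 4671/5000 ≈ 0.934200
step 3 [3y] swap r/1=883/28152: DF=(1 − 883/28152·(0.969300+0.934200))/(1+883/28152) = 9117/10000 ≈ 0.911700
step 4 [4y] bond c/1=13/400: DF=(2017947/2000000 − 13/400·(0.969300+0.934200+0.911700))/(1+13/400) = 4443/5000 ≈ 0.888600

1 1 9693/10000
2 2 4671/5000
3 3 9117/10000
4 4 4443/5000
DF(4y) = 4443/5000 ≈ 0.888600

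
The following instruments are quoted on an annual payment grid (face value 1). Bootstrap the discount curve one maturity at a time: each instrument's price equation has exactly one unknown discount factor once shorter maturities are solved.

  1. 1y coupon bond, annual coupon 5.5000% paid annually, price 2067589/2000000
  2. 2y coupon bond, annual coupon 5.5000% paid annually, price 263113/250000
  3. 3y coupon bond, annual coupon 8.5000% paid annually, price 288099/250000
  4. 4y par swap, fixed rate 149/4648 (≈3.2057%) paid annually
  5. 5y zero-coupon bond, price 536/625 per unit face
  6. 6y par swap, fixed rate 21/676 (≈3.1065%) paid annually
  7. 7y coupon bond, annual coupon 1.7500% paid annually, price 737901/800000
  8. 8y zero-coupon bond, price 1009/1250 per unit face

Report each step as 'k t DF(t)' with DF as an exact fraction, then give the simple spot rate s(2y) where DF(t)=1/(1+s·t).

1 1 9799/10000
2 2 1893/2000
3 3 1139/1250
4 4 1101/1250
5 5 536/625
6 6 104/125
7 7 1627/2000
8 8 1009/1250
s(2y) = (1/(1893/2000) − 1)/(2) = 107/3786 ≈ 2.8262%

step 1 [1y] bond c/1=11/200: DF=(2067589/2000000 − 11/200·(0))/(1+11/200) = 9799/10000 ≈ 0.979900
step 2 [2y] bond c/1=11/200: DF=(263113/250000 − 11/200·(0.979900))/(1+11/200) = 1893/2000 ≈ 0.946500
step 3 [3y] bond c/1=17/200: DF=(288099/250000 − 17/200·(0.979900+0.946500))/(1+17/200) = 1139/1250 ≈ 0.911200
step 4 [4y] swap r/1=149/4648: DF=(1 − 149/4648·(0.979900+0.946500+0.911200))/(1+149/4648) = 1101/1250 ≈ 0.880800
step 5 [5y] zero: DF = P = 536/625 ≈ 0.857600
step 6 [6y] swap r/1=21/676: DF=(1 − 21/676·(0.979900+0.946500+0.911200+0.880800+0.857600))/(1+21/676) = 104/125 ≈ 0.832000
step 7 [7y] bond c/1=7/400: DF=(737901/800000 − 7/400·(0.979900+0.946500+0.911200+0.880800+0.857600+0.832000))/(1+7/400) = 1627/2000 ≈ 0.813500
step 8 [8y] zero: DF = P = 1009/1250 ≈ 0.807200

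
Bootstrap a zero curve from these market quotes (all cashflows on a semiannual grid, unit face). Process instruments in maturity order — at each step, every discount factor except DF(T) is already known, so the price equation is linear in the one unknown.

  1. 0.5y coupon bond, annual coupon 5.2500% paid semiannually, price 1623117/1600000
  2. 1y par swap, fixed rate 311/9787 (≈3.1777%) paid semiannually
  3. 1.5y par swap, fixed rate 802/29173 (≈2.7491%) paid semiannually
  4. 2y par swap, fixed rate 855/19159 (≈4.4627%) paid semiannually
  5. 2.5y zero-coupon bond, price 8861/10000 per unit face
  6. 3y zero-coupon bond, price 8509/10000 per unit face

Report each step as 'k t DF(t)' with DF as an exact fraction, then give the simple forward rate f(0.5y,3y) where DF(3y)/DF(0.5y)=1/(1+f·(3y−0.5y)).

1 1/2 1977/2000
2 1 9689/10000
3 3/2 9599/10000
4 2 1829/2000
5 5/2 8861/10000
6 3 8509/10000
f(0.5y,3y) = ((1977/2000)/(8509/10000) − 1)/(5/2) = 2752/42545 ≈ 6.4684%

step 1 [0.5y] bond c/2=21/800: DF=(1623117/1600000 − 21/800·(0))/(1+21/800) = 1977/2000 ≈ 0.988500
step 2 [1y] swap r/2=311/19574: DF=(1 − 311/19574·(0.988500))/(1+311/19574) = 9689/10000 ≈ 0.968900
step 3 [1.5y] swap r/2=401/29173: DF=(1 − 401/29173·(0.988500+0.968900))/(1+401/29173) = 9599/10000 ≈ 0.959900
step 4 [2y] swap r/2=855/38318: DF=(1 − 855/38318·(0.988500+0.968900+0.959900))/(1+855/38318) = 1829/2000 ≈ 0.914500
step 5 [2.5y] zero: DF = P = 8861/10000 ≈ 0.886100
step 6 [3y] zero: DF = P = 8509/10000 ≈ 0.850900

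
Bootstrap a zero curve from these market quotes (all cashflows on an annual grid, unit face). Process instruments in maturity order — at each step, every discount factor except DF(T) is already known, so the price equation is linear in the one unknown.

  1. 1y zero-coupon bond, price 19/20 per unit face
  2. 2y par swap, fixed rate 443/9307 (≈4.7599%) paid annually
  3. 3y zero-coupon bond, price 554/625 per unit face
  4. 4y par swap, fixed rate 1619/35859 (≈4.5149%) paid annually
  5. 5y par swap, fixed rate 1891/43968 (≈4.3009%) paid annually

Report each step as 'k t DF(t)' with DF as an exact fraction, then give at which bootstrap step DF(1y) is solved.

step 1 [1y] zero: DF = P = 19/20 ≈ 0.950000
step 2 [2y] swap r/1=443/9307: DF=(1 − 443/9307·(0.950000))/(1+443/9307) = 4557/5000 ≈ 0.911400
step 3 [3y] zero: DF = P = 554/625 ≈ 0.886400
step 4 [4y] swap r/1=1619/35859: DF=(1 − 1619/35859·(0.950000+0.911400+0.886400))/(1+1619/35859) = 8381/10000 ≈ 0.838100
step 5 [5y] swap r/1=1891/43968: DF=(1 − 1891/43968·(0.950000+0.911400+0.886400+0.838100))/(1+1891/43968) = 8109/10000 ≈ 0.810900

1 1 19/20
2 2 4557/5000
3 3 554/625
4 4 8381/10000
5 5 8109/10000
DF(1y) is solved at step 1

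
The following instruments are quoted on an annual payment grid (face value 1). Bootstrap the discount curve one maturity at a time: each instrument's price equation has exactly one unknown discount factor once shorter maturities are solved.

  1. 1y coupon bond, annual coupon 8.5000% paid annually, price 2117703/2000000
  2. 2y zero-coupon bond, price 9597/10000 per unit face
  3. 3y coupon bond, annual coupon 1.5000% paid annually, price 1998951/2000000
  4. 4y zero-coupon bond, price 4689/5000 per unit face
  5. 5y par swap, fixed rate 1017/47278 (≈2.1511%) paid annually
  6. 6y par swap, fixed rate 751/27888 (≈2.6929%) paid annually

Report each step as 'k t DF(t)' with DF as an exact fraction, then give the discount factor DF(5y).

step 1 [1y] bond c/1=17/200: DF=(2117703/2000000 − 17/200·(0))/(1+17/200) = 9759/10000 ≈ 0.975900
step 2 [2y] zero: DF = P = 9597/10000 ≈ 0.959700
step 3 [3y] bond c/1=3/200: DF=(1998951/2000000 − 3/200·(0.975900+0.959700))/(1+3/200) = 9561/10000 ≈ 0.956100
step 4 [4y] zero: DF = P = 4689/5000 ≈ 0.937800
step 5 [5y] swap r/1=1017/47278: DF=(1 − 1017/47278·(0.975900+0.959700+0.956100+0.937800))/(1+1017/47278) = 8983/10000 ≈ 0.898300
step 6 [6y] swap r/1=751/27888: DF=(1 − 751/27888·(0.975900+0.959700+0.956100+0.937800+0.898300))/(1+751/27888) = 4249/5000 ≈ 0.849800

1 1 9759/10000
2 2 9597/10000
3 3 9561/10000
4 4 4689/5000
5 5 8983/10000
6 6 4249/5000
DF(5y) = 8983/10000 ≈ 0.898300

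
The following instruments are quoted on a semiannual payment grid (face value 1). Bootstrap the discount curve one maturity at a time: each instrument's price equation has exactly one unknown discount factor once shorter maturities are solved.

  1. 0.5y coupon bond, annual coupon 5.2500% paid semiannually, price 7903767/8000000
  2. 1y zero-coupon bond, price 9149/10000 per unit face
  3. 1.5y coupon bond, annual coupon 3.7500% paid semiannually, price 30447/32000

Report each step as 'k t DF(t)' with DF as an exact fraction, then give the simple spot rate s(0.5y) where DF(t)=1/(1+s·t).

1 1/2 9627/10000
2 1 9149/10000
3 3/2 4497/5000
s(0.5y) = (1/(9627/10000) − 1)/(1/2) = 746/9627 ≈ 7.7490%

step 1 [0.5y] bond c/2=21/800: DF=(7903767/8000000 − 21/800·(0))/(1+21/800) = 9627/10000 ≈ 0.962700
step 2 [1y] zero: DF = P = 9149/10000 ≈ 0.914900
step 3 [1.5y] bond c/2=3/160: DF=(30447/32000 − 3/160·(0.962700+0.914900))/(1+3/160) = 4497/5000 ≈ 0.899400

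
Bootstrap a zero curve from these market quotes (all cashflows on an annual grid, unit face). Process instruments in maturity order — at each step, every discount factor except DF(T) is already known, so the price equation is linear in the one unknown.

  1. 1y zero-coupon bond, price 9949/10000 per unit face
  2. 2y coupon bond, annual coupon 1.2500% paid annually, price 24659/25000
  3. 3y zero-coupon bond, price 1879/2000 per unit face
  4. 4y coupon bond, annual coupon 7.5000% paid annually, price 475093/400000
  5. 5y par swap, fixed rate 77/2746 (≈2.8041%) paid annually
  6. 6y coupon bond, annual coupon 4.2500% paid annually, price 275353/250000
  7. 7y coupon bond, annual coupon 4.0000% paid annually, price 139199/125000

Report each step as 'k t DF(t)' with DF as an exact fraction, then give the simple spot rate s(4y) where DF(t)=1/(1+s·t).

step 1 [1y] zero: DF = P = 9949/10000 ≈ 0.994900
step 2 [2y] bond c/1=1/80: DF=(24659/25000 − 1/80·(0.994900))/(1+1/80) = 9619/10000 ≈ 0.961900
step 3 [3y] zero: DF = P = 1879/2000 ≈ 0.939500
step 4 [4y] bond c/1=3/40: DF=(475093/400000 − 3/40·(0.994900+0.961900+0.939500))/(1+3/40) = 2257/2500 ≈ 0.902800
step 5 [5y] swap r/1=77/2746: DF=(1 − 77/2746·(0.994900+0.961900+0.939500+0.902800))/(1+77/2746) = 8691/10000 ≈ 0.869100
step 6 [6y] bond c/1=17/400: DF=(275353/250000 − 17/400·(0.994900+0.961900+0.939500+0.902800+0.869100))/(1+17/400) = 4331/5000 ≈ 0.866200
step 7 [7y] bond c/1=1/25: DF=(139199/125000 − 1/25·(0.994900+0.961900+0.939500+0.902800+0.869100+0.866200))/(1+1/25) = 8579/10000 ≈ 0.857900

1 1 9949/10000
2 2 9619/10000
3 3 1879/2000
4 4 2257/2500
5 5 8691/10000
6 6 4331/5000
7 7 8579/10000
s(4y) = (1/(2257/2500) − 1)/(4) = 243/9028 ≈ 2.6916%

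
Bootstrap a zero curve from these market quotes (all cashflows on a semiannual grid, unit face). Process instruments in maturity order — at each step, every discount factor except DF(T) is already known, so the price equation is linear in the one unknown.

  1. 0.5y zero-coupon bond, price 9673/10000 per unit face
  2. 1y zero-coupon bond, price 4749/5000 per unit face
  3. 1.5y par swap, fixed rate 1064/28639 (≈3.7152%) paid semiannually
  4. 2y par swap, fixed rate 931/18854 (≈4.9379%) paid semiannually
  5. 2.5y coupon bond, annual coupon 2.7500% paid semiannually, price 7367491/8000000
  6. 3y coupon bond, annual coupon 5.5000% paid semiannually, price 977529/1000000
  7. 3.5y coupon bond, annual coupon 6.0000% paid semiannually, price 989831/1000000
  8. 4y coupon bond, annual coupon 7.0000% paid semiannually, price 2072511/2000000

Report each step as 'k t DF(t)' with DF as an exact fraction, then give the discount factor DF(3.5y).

step 1 [0.5y] zero: DF = P = 9673/10000 ≈ 0.967300
step 2 [1y] zero: DF = P = 4749/5000 ≈ 0.949800
step 3 [1.5y] swap r/2=532/28639: DF=(1 − 532/28639·(0.967300+0.949800))/(1+532/28639) = 2367/2500 ≈ 0.946800
step 4 [2y] swap r/2=931/37708: DF=(1 − 931/37708·(0.967300+0.949800+0.946800))/(1+931/37708) = 9069/10000 ≈ 0.906900
step 5 [2.5y] bond c/2=11/800: DF=(7367491/8000000 − 11/800·(0.967300+0.949800+0.946800+0.906900))/(1+11/800) = 8573/10000 ≈ 0.857300
step 6 [3y] bond c/2=11/400: DF=(977529/1000000 − 11/400·(0.967300+0.949800+0.946800+0.906900+0.857300))/(1+11/400) = 331/400 ≈ 0.827500
step 7 [3.5y] bond c/2=3/100: DF=(989831/1000000 − 3/100·(0.967300+0.949800+0.946800+0.906900+0.857300+0.827500))/(1+3/100) = 8021/10000 ≈ 0.802100
step 8 [4y] bond c/2=7/200: DF=(2072511/2000000 − 7/200·(0.967300+0.949800+0.946800+0.906900+0.857300+0.827500+0.802100))/(1+7/200) = 987/1250 ≈ 0.789600

1 1/2 9673/10000
2 1 4749/5000
3 3/2 2367/2500
4 2 9069/10000
5 5/2 8573/10000
6 3 331/400
7 7/2 8021/10000
8 4 987/1250
DF(3.5y) = 8021/10000 ≈ 0.802100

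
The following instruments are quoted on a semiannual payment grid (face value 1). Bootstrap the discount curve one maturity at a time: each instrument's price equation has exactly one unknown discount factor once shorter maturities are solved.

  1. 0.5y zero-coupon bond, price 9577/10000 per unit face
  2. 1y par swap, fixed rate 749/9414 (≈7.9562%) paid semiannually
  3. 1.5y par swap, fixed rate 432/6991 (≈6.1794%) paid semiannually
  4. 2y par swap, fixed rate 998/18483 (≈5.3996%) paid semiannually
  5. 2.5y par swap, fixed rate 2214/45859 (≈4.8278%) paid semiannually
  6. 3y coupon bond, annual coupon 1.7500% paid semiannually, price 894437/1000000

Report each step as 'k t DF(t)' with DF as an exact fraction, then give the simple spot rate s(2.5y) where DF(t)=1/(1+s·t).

1 1/2 9577/10000
2 1 9251/10000
3 3/2 571/625
4 2 4501/5000
5 5/2 8893/10000
6 3 8469/10000
s(2.5y) = (1/(8893/10000) − 1)/(5/2) = 2214/44465 ≈ 4.9792%

step 1 [0.5y] zero: DF = P = 9577/10000 ≈ 0.957700
step 2 [1y] swap r/2=749/18828: DF=(1 − 749/18828·(0.957700))/(1+749/18828) = 9251/10000 ≈ 0.925100
step 3 [1.5y] swap r/2=216/6991: DF=(1 − 216/6991·(0.957700+0.925100))/(1+216/6991) = 571/625 ≈ 0.913600
step 4 [2y] swap r/2=499/18483: DF=(1 − 499/18483·(0.957700+0.925100+0.913600))/(1+499/18483) = 4501/5000 ≈ 0.900200
step 5 [2.5y] swap r/2=1107/45859: DF=(1 − 1107/45859·(0.957700+0.925100+0.913600+0.900200))/(1+1107/45859) = 8893/10000 ≈ 0.889300
step 6 [3y] bond c/2=7/800: DF=(894437/1000000 − 7/800·(0.957700+0.925100+0.913600+0.900200+0.889300))/(1+7/800) = 8469/10000 ≈ 0.846900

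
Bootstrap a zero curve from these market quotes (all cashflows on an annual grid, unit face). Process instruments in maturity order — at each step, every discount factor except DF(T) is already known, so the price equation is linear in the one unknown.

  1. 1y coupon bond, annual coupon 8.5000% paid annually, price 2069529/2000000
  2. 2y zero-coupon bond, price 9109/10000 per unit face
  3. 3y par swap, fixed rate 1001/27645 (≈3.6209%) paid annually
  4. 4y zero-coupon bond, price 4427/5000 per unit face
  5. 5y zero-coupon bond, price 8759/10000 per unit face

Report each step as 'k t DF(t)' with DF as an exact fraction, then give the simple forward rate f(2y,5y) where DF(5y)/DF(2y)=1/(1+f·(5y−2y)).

step 1 [1y] bond c/1=17/200: DF=(2069529/2000000 − 17/200·(0))/(1+17/200) = 9537/10000 ≈ 0.953700
step 2 [2y] zero: DF = P = 9109/10000 ≈ 0.910900
step 3 [3y] swap r/1=1001/27645: DF=(1 − 1001/27645·(0.953700+0.910900))/(1+1001/27645) = 8999/10000 ≈ 0.899900
step 4 [4y] zero: DF = P = 4427/5000 ≈ 0.885400
step 5 [5y] zero: DF = P = 8759/10000 ≈ 0.875900

1 1 9537/10000
2 2 9109/10000
3 3 8999/10000
4 4 4427/5000
5 5 8759/10000
f(2y,5y) = ((9109/10000)/(8759/10000) − 1)/(3) = 350/26277 ≈ 1.3320%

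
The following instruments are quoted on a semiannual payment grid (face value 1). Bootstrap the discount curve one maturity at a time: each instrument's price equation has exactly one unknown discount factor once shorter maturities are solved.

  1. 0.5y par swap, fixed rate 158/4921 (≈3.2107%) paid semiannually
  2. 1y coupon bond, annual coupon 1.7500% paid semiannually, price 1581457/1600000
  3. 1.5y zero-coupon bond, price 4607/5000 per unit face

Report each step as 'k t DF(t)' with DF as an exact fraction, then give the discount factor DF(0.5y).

step 1 [0.5y] swap r/2=79/4921: DF=(1 − 79/4921·(0))/(1+79/4921) = 4921/5000 ≈ 0.984200
step 2 [1y] bond c/2=7/800: DF=(1581457/1600000 − 7/800·(0.984200))/(1+7/800) = 9713/10000 ≈ 0.971300
step 3 [1.5y] zero: DF = P = 4607/5000 ≈ 0.921400

1 1/2 4921/5000
2 1 9713/10000
3 3/2 4607/5000
DF(0.5y) = 4921/5000 ≈ 0.984200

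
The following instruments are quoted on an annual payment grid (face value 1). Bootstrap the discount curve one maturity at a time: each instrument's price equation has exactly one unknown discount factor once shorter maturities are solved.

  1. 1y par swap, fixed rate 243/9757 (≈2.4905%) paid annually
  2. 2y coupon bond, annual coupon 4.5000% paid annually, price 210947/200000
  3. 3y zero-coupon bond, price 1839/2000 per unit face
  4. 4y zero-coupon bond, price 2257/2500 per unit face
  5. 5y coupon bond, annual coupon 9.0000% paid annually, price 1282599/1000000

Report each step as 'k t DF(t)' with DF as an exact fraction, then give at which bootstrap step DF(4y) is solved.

1 1 9757/10000
2 2 9673/10000
3 3 1839/2000
4 4 2257/2500
5 5 4329/5000
DF(4y) is solved at step 4

step 1 [1y] swap r/1=243/9757: DF=(1 − 243/9757·(0))/(1+243/9757) = 9757/10000 ≈ 0.975700
step 2 [2y] bond c/1=9/200: DF=(210947/200000 − 9/200·(0.975700))/(1+9/200) = 9673/10000 ≈ 0.967300
step 3 [3y] zero: DF = P = 1839/2000 ≈ 0.919500
step 4 [4y] zero: DF = P = 2257/2500 ≈ 0.902800
step 5 [5y] bond c/1=9/100: DF=(1282599/1000000 − 9/100·(0.975700+0.967300+0.919500+0.902800))/(1+9/100) = 4329/5000 ≈ 0.865800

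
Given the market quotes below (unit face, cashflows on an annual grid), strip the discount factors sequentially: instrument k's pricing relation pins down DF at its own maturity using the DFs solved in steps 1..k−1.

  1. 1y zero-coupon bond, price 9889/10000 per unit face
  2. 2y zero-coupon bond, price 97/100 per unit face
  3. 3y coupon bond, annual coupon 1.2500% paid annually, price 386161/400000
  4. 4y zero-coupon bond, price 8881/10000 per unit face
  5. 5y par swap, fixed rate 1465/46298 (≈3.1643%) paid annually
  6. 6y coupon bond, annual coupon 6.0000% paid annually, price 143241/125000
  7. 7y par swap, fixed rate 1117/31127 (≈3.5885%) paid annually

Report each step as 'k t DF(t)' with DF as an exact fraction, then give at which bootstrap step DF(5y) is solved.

step 1 [1y] zero: DF = P = 9889/10000 ≈ 0.988900
step 2 [2y] zero: DF = P = 97/100 ≈ 0.970000
step 3 [3y] bond c/1=1/80: DF=(386161/400000 − 1/80·(0.988900+0.970000))/(1+1/80) = 9293/10000 ≈ 0.929300
step 4 [4y] zero: DF = P = 8881/10000 ≈ 0.888100
step 5 [5y] swap r/1=1465/46298: DF=(1 − 1465/46298·(0.988900+0.970000+0.929300+0.888100))/(1+1465/46298) = 1707/2000 ≈ 0.853500
step 6 [6y] bond c/1=3/50: DF=(143241/125000 − 3/50·(0.988900+0.970000+0.929300+0.888100+0.853500))/(1+3/50) = 819/1000 ≈ 0.819000
step 7 [7y] swap r/1=1117/31127: DF=(1 − 1117/31127·(0.988900+0.970000+0.929300+0.888100+0.853500+0.819000))/(1+1117/31127) = 3883/5000 ≈ 0.776600

1 1 9889/10000
2 2 97/100
3 3 9293/10000
4 4 8881/10000
5 5 1707/2000
6 6 819/1000
7 7 3883/5000
DF(5y) is solved at step 5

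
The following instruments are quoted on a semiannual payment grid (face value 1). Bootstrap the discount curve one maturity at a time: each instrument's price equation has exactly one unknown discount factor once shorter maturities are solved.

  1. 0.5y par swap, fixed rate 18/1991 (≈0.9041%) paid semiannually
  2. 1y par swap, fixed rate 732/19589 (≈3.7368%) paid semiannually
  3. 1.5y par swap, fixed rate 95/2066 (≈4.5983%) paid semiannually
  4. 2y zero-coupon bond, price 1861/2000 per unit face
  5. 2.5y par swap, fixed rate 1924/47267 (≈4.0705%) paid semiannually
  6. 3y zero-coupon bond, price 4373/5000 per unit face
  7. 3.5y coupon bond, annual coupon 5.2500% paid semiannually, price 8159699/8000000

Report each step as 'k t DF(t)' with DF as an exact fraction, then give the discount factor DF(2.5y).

1 1/2 1991/2000
2 1 4817/5000
3 3/2 1867/2000
4 2 1861/2000
5 5/2 4519/5000
6 3 4373/5000
7 7/2 4253/5000
DF(2.5y) = 4519/5000 ≈ 0.903800

step 1 [0.5y] swap r/2=9/1991: DF=(1 − 9/1991·(0))/(1+9/1991) = 1991/2000 ≈ 0.995500
step 2 [1y] swap r/2=366/19589: DF=(1 − 366/19589·(0.995500))/(1+366/19589) = 4817/5000 ≈ 0.963400
step 3 [1.5y] swap r/2=95/4132: DF=(1 − 95/4132·(0.995500+0.963400))/(1+95/4132) = 1867/2000 ≈ 0.933500
step 4 [2y] zero: DF = P = 1861/2000 ≈ 0.930500
step 5 [2.5y] swap r/2=962/47267: DF=(1 − 962/47267·(0.995500+0.963400+0.933500+0.930500))/(1+962/47267) = 4519/5000 ≈ 0.903800
step 6 [3y] zero: DF = P = 4373/5000 ≈ 0.874600
step 7 [3.5y] bond c/2=21/800: DF=(8159699/8000000 − 21/800·(0.995500+0.963400+0.933500+0.930500+0.903800+0.874600))/(1+21/800) = 4253/5000 ≈ 0.850600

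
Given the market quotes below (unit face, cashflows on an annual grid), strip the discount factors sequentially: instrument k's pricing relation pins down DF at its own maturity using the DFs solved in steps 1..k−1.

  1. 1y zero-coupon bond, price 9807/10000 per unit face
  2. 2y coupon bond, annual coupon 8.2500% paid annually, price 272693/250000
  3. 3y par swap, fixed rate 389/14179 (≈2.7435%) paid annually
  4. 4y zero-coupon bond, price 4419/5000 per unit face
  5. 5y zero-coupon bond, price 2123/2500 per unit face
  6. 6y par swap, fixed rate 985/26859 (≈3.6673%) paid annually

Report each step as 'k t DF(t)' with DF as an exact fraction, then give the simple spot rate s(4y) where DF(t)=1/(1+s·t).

step 1 [1y] zero: DF = P = 9807/10000 ≈ 0.980700
step 2 [2y] bond c/1=33/400: DF=(272693/250000 − 33/400·(0.980700))/(1+33/400) = 9329/10000 ≈ 0.932900
step 3 [3y] swap r/1=389/14179: DF=(1 − 389/14179·(0.980700+0.932900))/(1+389/14179) = 4611/5000 ≈ 0.922200
step 4 [4y] zero: DF = P = 4419/5000 ≈ 0.883800
step 5 [5y] zero: DF = P = 2123/2500 ≈ 0.849200
step 6 [6y] swap r/1=985/26859: DF=(1 − 985/26859·(0.980700+0.932900+0.922200+0.883800+0.849200))/(1+985/26859) = 803/1000 ≈ 0.803000

1 1 9807/10000
2 2 9329/10000
3 3 4611/5000
4 4 4419/5000
5 5 2123/2500
6 6 803/1000
s(4y) = (1/(4419/5000) − 1)/(4) = 581/17676 ≈ 3.2869%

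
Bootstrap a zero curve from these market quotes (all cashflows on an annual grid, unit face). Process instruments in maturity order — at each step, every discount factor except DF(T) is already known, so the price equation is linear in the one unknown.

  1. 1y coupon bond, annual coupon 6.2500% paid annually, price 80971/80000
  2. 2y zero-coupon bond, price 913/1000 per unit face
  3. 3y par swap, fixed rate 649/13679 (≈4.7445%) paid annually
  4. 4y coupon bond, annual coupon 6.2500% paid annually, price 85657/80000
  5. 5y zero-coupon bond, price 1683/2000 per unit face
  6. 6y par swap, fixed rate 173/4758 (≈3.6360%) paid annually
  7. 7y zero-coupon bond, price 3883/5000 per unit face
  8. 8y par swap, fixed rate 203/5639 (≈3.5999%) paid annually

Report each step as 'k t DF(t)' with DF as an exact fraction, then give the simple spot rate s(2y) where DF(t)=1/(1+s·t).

step 1 [1y] bond c/1=1/16: DF=(80971/80000 − 1/16·(0))/(1+1/16) = 4763/5000 ≈ 0.952600
step 2 [2y] zero: DF = P = 913/1000 ≈ 0.913000
step 3 [3y] swap r/1=649/13679: DF=(1 − 649/13679·(0.952600+0.913000))/(1+649/13679) = 4351/5000 ≈ 0.870200
step 4 [4y] bond c/1=1/16: DF=(85657/80000 − 1/16·(0.952600+0.913000+0.870200))/(1+1/16) = 2117/2500 ≈ 0.846800
step 5 [5y] zero: DF = P = 1683/2000 ≈ 0.841500
step 6 [6y] swap r/1=173/4758: DF=(1 − 173/4758·(0.952600+0.913000+0.870200+0.846800+0.841500))/(1+173/4758) = 8097/10000 ≈ 0.809700
step 7 [7y] zero: DF = P = 3883/5000 ≈ 0.776600
step 8 [8y] swap r/1=203/5639: DF=(1 − 203/5639·(0.952600+0.913000+0.870200+0.846800+0.841500+0.809700+0.776600))/(1+203/5639) = 1891/2500 ≈ 0.756400

1 1 4763/5000
2 2 913/1000
3 3 4351/5000
4 4 2117/2500
5 5 1683/2000
6 6 8097/10000
7 7 3883/5000
8 8 1891/2500
s(2y) = (1/(913/1000) − 1)/(2) = 87/1826 ≈ 4.7645%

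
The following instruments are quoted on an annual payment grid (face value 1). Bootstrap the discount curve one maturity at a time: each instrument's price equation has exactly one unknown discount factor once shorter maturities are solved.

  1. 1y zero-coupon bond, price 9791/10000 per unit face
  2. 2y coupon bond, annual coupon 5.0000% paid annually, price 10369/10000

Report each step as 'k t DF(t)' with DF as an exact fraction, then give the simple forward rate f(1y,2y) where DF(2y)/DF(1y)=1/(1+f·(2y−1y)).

1 1 9791/10000
2 2 9409/10000
f(1y,2y) = ((9791/10000)/(9409/10000) − 1)/(1) = 382/9409 ≈ 4.0599%

step 1 [1y] zero: DF = P = 9791/10000 ≈ 0.979100
step 2 [2y] bond c/1=1/20: DF=(10369/10000 − 1/20·(0.979100))/(1+1/20) = 9409/10000 ≈ 0.940900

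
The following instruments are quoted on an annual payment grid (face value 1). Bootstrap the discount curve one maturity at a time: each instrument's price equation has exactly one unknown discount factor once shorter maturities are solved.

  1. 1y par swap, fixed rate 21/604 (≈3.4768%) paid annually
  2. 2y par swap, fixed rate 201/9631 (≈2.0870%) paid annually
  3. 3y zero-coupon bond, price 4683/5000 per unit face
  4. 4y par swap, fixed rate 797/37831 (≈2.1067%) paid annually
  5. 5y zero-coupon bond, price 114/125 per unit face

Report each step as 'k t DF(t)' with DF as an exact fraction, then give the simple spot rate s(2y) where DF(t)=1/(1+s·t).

1 1 604/625
2 2 4799/5000
3 3 4683/5000
4 4 9203/10000
5 5 114/125
s(2y) = (1/(4799/5000) − 1)/(2) = 201/9598 ≈ 2.0942%

step 1 [1y] swap r/1=21/604: DF=(1 − 21/604·(0))/(1+21/604) = 604/625 ≈ 0.966400
step 2 [2y] swap r/1=201/9631: DF=(1 − 201/9631·(0.966400))/(1+201/9631) = 4799/5000 ≈ 0.959800
step 3 [3y] zero: DF = P = 4683/5000 ≈ 0.936600
step 4 [4y] swap r/1=797/37831: DF=(1 − 797/37831·(0.966400+0.959800+0.936600))/(1+797/37831) = 9203/10000 ≈ 0.920300
step 5 [5y] zero: DF = P = 114/125 ≈ 0.912000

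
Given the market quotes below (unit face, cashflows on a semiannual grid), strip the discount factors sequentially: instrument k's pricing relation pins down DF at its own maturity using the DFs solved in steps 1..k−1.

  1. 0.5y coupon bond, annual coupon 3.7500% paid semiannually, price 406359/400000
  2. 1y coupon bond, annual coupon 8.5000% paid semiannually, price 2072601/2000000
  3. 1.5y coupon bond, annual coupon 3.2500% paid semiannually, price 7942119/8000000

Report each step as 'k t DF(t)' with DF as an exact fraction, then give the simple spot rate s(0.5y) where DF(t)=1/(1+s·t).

step 1 [0.5y] bond c/2=3/160: DF=(406359/400000 − 3/160·(0))/(1+3/160) = 2493/2500 ≈ 0.997200
step 2 [1y] bond c/2=17/400: DF=(2072601/2000000 − 17/400·(0.997200))/(1+17/400) = 4767/5000 ≈ 0.953400
step 3 [1.5y] bond c/2=13/800: DF=(7942119/8000000 − 13/800·(0.997200+0.953400))/(1+13/800) = 9457/10000 ≈ 0.945700

1 1/2 2493/2500
2 1 4767/5000
3 3/2 9457/10000
s(0.5y) = (1/(2493/2500) − 1)/(1/2) = 14/2493 ≈ 0.5616%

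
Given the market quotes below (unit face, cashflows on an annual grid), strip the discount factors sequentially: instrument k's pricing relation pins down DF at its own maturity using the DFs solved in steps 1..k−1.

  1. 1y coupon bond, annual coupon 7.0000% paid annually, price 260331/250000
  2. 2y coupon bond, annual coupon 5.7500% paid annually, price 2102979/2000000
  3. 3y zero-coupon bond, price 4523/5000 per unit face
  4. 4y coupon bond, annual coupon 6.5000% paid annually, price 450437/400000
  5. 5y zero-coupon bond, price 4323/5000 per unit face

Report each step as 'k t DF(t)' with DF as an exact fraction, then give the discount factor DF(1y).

1 1 2433/2500
2 2 4707/5000
3 3 4523/5000
4 4 8853/10000
5 5 4323/5000
DF(1y) = 2433/2500 ≈ 0.973200

step 1 [1y] bond c/1=7/100: DF=(260331/250000 − 7/100·(0))/(1+7/100) = 2433/2500 ≈ 0.973200
step 2 [2y] bond c/1=23/400: DF=(2102979/2000000 − 23/400·(0.973200))/(1+23/400) = 4707/5000 ≈ 0.941400
step 3 [3y] zero: DF = P = 4523/5000 ≈ 0.904600
step 4 [4y] bond c/1=13/200: DF=(450437/400000 − 13/200·(0.973200+0.941400+0.904600))/(1+13/200) = 8853/10000 ≈ 0.885300
step 5 [5y] zero: DF = P = 4323/5000 ≈ 0.864600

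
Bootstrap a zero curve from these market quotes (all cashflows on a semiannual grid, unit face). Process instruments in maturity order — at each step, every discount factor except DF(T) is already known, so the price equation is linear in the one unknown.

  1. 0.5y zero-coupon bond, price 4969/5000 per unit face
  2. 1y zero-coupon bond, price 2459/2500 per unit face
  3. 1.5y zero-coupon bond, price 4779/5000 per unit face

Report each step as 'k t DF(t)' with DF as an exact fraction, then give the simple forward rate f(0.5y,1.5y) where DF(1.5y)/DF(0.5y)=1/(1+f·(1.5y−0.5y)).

1 1/2 4969/5000
2 1 2459/2500
3 3/2 4779/5000
f(0.5y,1.5y) = ((4969/5000)/(4779/5000) − 1)/(1) = 190/4779 ≈ 3.9757%

step 1 [0.5y] zero: DF = P = 4969/5000 ≈ 0.993800
step 2 [1y] zero: DF = P = 2459/2500 ≈ 0.983600
step 3 [1.5y] zero: DF = P = 4779/5000 ≈ 0.955800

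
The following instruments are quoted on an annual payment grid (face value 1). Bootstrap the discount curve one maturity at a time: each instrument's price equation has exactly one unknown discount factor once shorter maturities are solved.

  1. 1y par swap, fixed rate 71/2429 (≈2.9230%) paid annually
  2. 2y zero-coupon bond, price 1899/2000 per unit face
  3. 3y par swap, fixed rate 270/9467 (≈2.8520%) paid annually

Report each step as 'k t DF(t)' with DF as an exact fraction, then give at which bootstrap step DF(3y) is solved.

1 1 2429/2500
2 2 1899/2000
3 3 919/1000
DF(3y) is solved at step 3

step 1 [1y] swap r/1=71/2429: DF=(1 − 71/2429·(0))/(1+71/2429) = 2429/2500 ≈ 0.971600
step 2 [2y] zero: DF = P = 1899/2000 ≈ 0.949500
step 3 [3y] swap r/1=270/9467: DF=(1 − 270/9467·(0.971600+0.949500))/(1+270/9467) = 919/1000 ≈ 0.919000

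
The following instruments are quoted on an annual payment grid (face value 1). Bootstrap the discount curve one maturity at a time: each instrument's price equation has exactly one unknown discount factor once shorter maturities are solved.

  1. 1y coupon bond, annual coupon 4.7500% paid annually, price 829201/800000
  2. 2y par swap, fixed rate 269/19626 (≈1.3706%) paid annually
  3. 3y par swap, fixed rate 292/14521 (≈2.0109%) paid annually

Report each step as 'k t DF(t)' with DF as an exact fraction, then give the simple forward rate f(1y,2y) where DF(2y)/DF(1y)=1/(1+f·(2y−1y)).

step 1 [1y] bond c/1=19/400: DF=(829201/800000 − 19/400·(0))/(1+19/400) = 1979/2000 ≈ 0.989500
step 2 [2y] swap r/1=269/19626: DF=(1 − 269/19626·(0.989500))/(1+269/19626) = 9731/10000 ≈ 0.973100
step 3 [3y] swap r/1=292/14521: DF=(1 − 292/14521·(0.989500+0.973100))/(1+292/14521) = 1177/1250 ≈ 0.941600

1 1 1979/2000
2 2 9731/10000
3 3 1177/1250
f(1y,2y) = ((1979/2000)/(9731/10000) − 1)/(1) = 164/9731 ≈ 1.6853%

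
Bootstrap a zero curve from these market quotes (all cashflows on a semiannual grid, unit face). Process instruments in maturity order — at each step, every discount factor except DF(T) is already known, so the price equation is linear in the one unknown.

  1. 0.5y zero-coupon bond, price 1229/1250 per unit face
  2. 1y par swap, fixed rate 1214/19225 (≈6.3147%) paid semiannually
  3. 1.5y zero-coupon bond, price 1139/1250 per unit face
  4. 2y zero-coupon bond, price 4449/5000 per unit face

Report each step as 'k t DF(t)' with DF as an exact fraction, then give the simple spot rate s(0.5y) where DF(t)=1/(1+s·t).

1 1/2 1229/1250
2 1 9393/10000
3 3/2 1139/1250
4 2 4449/5000
s(0.5y) = (1/(1229/1250) − 1)/(1/2) = 42/1229 ≈ 3.4174%

step 1 [0.5y] zero: DF = P = 1229/1250 ≈ 0.983200
step 2 [1y] swap r/2=607/19225: DF=(1 − 607/19225·(0.983200))/(1+607/19225) = 9393/10000 ≈ 0.939300
step 3 [1.5y] zero: DF = P = 1139/1250 ≈ 0.911200
step 4 [2y] zero: DF = P = 4449/5000 ≈ 0.889800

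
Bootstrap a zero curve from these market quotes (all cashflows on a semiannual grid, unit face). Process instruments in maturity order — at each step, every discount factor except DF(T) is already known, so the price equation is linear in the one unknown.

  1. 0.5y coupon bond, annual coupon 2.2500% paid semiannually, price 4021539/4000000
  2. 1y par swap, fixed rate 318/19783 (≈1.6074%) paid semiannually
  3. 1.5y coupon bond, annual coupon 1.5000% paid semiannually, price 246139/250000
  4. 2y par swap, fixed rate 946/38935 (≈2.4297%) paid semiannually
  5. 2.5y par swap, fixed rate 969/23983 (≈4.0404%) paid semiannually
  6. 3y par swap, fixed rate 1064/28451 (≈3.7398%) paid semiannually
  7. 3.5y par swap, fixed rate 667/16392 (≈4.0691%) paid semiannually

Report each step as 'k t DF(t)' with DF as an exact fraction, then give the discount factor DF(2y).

step 1 [0.5y] bond c/2=9/800: DF=(4021539/4000000 − 9/800·(0))/(1+9/800) = 4971/5000 ≈ 0.994200
step 2 [1y] swap r/2=159/19783: DF=(1 − 159/19783·(0.994200))/(1+159/19783) = 9841/10000 ≈ 0.984100
step 3 [1.5y] bond c/2=3/400: DF=(246139/250000 − 3/400·(0.994200+0.984100))/(1+3/400) = 77/80 ≈ 0.962500
step 4 [2y] swap r/2=473/38935: DF=(1 − 473/38935·(0.994200+0.984100+0.962500))/(1+473/38935) = 9527/10000 ≈ 0.952700
step 5 [2.5y] swap r/2=969/47966: DF=(1 − 969/47966·(0.994200+0.984100+0.962500+0.952700))/(1+969/47966) = 9031/10000 ≈ 0.903100
step 6 [3y] swap r/2=532/28451: DF=(1 − 532/28451·(0.994200+0.984100+0.962500+0.952700+0.903100))/(1+532/28451) = 1117/1250 ≈ 0.893600
step 7 [3.5y] swap r/2=667/32784: DF=(1 − 667/32784·(0.994200+0.984100+0.962500+0.952700+0.903100+0.893600))/(1+667/32784) = 4333/5000 ≈ 0.866600

1 1/2 4971/5000
2 1 9841/10000
3 3/2 77/80
4 2 9527/10000
5 5/2 9031/10000
6 3 1117/1250
7 7/2 4333/5000
DF(2y) = 9527/10000 ≈ 0.952700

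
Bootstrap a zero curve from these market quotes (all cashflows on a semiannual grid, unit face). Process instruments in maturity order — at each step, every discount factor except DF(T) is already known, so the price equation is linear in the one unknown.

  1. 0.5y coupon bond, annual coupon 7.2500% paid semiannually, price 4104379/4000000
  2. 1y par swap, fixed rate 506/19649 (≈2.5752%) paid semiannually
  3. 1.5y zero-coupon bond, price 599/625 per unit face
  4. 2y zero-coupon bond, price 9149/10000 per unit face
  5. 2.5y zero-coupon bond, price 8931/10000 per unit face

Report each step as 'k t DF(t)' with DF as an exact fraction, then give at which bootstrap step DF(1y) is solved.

1 1/2 4951/5000
2 1 9747/10000
3 3/2 599/625
4 2 9149/10000
5 5/2 8931/10000
DF(1y) is solved at step 2

step 1 [0.5y] bond c/2=29/800: DF=(4104379/4000000 − 29/800·(0))/(1+29/800) = 4951/5000 ≈ 0.990200
step 2 [1y] swap r/2=253/19649: DF=(1 − 253/19649·(0.990200))/(1+253/19649) = 9747/10000 ≈ 0.974700
step 3 [1.5y] zero: DF = P = 599/625 ≈ 0.958400
step 4 [2y] zero: DF = P = 9149/10000 ≈ 0.914900
step 5 [2.5y] zero: DF = P = 8931/10000 ≈ 0.893100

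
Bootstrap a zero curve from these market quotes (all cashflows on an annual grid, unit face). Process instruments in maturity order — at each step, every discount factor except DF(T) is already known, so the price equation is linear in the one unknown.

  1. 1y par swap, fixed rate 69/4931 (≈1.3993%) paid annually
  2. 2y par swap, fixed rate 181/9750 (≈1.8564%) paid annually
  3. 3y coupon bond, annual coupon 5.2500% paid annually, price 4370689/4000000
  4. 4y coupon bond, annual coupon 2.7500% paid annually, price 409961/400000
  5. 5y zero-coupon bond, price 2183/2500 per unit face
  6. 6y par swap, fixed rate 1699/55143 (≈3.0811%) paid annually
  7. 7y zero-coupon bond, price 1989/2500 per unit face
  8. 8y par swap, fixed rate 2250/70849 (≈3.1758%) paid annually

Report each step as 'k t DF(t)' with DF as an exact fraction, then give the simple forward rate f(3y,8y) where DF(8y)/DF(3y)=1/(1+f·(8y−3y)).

step 1 [1y] swap r/1=69/4931: DF=(1 − 69/4931·(0))/(1+69/4931) = 4931/5000 ≈ 0.986200
step 2 [2y] swap r/1=181/9750: DF=(1 − 181/9750·(0.986200))/(1+181/9750) = 4819/5000 ≈ 0.963800
step 3 [3y] bond c/1=21/400: DF=(4370689/4000000 − 21/400·(0.986200+0.963800))/(1+21/400) = 9409/10000 ≈ 0.940900
step 4 [4y] bond c/1=11/400: DF=(409961/400000 − 11/400·(0.986200+0.963800+0.940900))/(1+11/400) = 9201/10000 ≈ 0.920100
step 5 [5y] zero: DF = P = 2183/2500 ≈ 0.873200
step 6 [6y] swap r/1=1699/55143: DF=(1 − 1699/55143·(0.986200+0.963800+0.940900+0.920100+0.873200))/(1+1699/55143) = 8301/10000 ≈ 0.830100
step 7 [7y] zero: DF = P = 1989/2500 ≈ 0.795600
step 8 [8y] swap r/1=2250/70849: DF=(1 − 2250/70849·(0.986200+0.963800+0.940900+0.920100+0.873200+0.830100+0.795600))/(1+2250/70849) = 31/40 ≈ 0.775000

1 1 4931/5000
2 2 4819/5000
3 3 9409/10000
4 4 9201/10000
5 5 2183/2500
6 6 8301/10000
7 7 1989/2500
8 8 31/40
f(3y,8y) = ((9409/10000)/(31/40) − 1)/(5) = 1659/38750 ≈ 4.2813%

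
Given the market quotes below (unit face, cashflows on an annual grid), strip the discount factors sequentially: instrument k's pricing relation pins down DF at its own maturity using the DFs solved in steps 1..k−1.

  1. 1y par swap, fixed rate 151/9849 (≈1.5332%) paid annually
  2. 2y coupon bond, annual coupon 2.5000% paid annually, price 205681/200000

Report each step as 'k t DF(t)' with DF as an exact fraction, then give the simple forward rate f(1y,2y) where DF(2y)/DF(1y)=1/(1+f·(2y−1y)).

step 1 [1y] swap r/1=151/9849: DF=(1 − 151/9849·(0))/(1+151/9849) = 9849/10000 ≈ 0.984900
step 2 [2y] bond c/1=1/40: DF=(205681/200000 − 1/40·(0.984900))/(1+1/40) = 9793/10000 ≈ 0.979300

1 1 9849/10000
2 2 9793/10000
f(1y,2y) = ((9849/10000)/(9793/10000) − 1)/(1) = 8/1399 ≈ 0.5718%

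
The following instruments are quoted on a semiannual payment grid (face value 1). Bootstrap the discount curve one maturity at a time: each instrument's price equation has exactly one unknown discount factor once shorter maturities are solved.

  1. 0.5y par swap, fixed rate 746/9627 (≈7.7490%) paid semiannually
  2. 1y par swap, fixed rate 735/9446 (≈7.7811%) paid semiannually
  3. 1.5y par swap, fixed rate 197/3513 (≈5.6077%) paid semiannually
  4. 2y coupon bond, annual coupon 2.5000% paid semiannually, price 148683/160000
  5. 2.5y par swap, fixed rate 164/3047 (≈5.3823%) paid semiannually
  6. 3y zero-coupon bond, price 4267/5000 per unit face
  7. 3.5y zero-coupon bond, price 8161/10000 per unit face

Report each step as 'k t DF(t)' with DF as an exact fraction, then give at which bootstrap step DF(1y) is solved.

1 1/2 9627/10000
2 1 1853/2000
3 3/2 2303/2500
4 2 8831/10000
5 5/2 877/1000
6 3 4267/5000
7 7/2 8161/10000
DF(1y) is solved at step 2

step 1 [0.5y] swap r/2=373/9627: DF=(1 − 373/9627·(0))/(1+373/9627) = 9627/10000 ≈ 0.962700
step 2 [1y] swap r/2=735/18892: DF=(1 − 735/18892·(0.962700))/(1+735/18892) = 1853/2000 ≈ 0.926500
step 3 [1.5y] swap r/2=197/7026: DF=(1 − 197/7026·(0.962700+0.926500))/(1+197/7026) = 2303/2500 ≈ 0.921200
step 4 [2y] bond c/2=1/80: DF=(148683/160000 − 1/80·(0.962700+0.926500+0.921200))/(1+1/80) = 8831/10000 ≈ 0.883100
step 5 [2.5y] swap r/2=82/3047: DF=(1 − 82/3047·(0.962700+0.926500+0.921200+0.883100))/(1+82/3047) = 877/1000 ≈ 0.877000
step 6 [3y] zero: DF = P = 4267/5000 ≈ 0.853400
step 7 [3.5y] zero: DF = P = 8161/10000 ≈ 0.816100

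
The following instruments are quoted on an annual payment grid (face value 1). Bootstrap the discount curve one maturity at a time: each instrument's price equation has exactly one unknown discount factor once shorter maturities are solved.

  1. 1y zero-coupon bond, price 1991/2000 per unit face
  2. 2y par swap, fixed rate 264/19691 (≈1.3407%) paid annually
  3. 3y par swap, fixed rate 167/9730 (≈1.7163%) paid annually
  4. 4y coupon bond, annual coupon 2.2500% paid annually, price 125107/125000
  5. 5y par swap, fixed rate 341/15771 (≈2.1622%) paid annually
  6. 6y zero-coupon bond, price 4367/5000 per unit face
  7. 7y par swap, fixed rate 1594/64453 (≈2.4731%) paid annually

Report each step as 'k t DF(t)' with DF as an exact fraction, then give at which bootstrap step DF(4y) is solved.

1 1 1991/2000
2 2 1217/1250
3 3 9499/10000
4 4 4573/5000
5 5 8977/10000
6 6 4367/5000
7 7 4203/5000
DF(4y) is solved at step 4

step 1 [1y] zero: DF = P = 1991/2000 ≈ 0.995500
step 2 [2y] swap r/1=264/19691: DF=(1 − 264/19691·(0.995500))/(1+264/19691) = 1217/1250 ≈ 0.973600
step 3 [3y] swap r/1=167/9730: DF=(1 − 167/9730·(0.995500+0.973600))/(1+167/9730) = 9499/10000 ≈ 0.949900
step 4 [4y] bond c/1=9/400: DF=(125107/125000 − 9/400·(0.995500+0.973600+0.949900))/(1+9/400) = 4573/5000 ≈ 0.914600
step 5 [5y] swap r/1=341/15771: DF=(1 − 341/15771·(0.995500+0.973600+0.949900+0.914600))/(1+341/15771) = 8977/10000 ≈ 0.897700
step 6 [6y] zero: DF = P = 4367/5000 ≈ 0.873400
step 7 [7y] swap r/1=1594/64453: DF=(1 − 1594/64453·(0.995500+0.973600+0.949900+0.914600+0.897700+0.873400))/(1+1594/64453) = 4203/5000 ≈ 0.840600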